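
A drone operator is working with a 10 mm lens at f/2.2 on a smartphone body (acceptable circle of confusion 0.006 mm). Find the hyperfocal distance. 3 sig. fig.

7.59 m

Hyperfocal distance H = f²/(N·c) + f = 10²/(2.2 × 0.006) + 10 = 100/0.0132 + 10 ≈ 7585.8 mm ≈ 7.59 m.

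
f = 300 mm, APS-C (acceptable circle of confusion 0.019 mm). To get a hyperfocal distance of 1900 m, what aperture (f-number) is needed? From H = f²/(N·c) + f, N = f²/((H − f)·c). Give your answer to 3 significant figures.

f/2.49

Rearrange H = f²/(N·c) + f for N: N = f² / ((H − f)·c).
N = 300² / ((1900000 − 300) × 0.019) = 90000 / 36094 ≈ 2.49.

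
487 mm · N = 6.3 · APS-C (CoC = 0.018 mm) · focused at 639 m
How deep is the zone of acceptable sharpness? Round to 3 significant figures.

Hyperfocal distance H = f²/(N·c) + f = 487²/(6.3 × 0.018) + 487 = 237169/0.1134 + 487 ≈ 2091924.4 mm ≈ 2092 m.
Near limit Dn = s·(H − f)/(H + s − 2f) = 639000 × (2091924.4 − 487) / (2091924.4 + 639000 − 2 × 487) = 639000 × 2091437.4 / 2729950.4 ≈ 489543 mm.
Far limit Df = s·(H − f)/(H − s) = 639000 × (2091924.4 − 487) / (2091924.4 − 639000) = 639000 × 2091437.4 / 1452924.4 ≈ 919820 mm.
Depth of field = Df − Dn = 919820 − 489543 ≈ 430277 mm ≈ 430 m.

430 m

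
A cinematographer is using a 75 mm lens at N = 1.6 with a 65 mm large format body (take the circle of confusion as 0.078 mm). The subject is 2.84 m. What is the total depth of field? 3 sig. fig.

350 mm

Hyperfocal distance H = f²/(N·c) + f = 75²/(1.6 × 0.078) + 75 = 5625/0.1248 + 75 ≈ 45147.1 mm ≈ 45.15 m.
Near limit Dn = s·(H − f)/(H + s − 2f) = 2840 × (45147.1 − 75) / (45147.1 + 2840 − 2 × 75) = 2840 × 45072.1 / 47837.1 ≈ 2675.85 mm.
Far limit Df = s·(H − f)/(H − s) = 2840 × (45147.1 − 75) / (45147.1 − 2840) = 2840 × 45072.1 / 42307.1 ≈ 3025.61 mm.
Depth of field = Df − Dn = 3025.61 − 2675.85 ≈ 349.76 mm.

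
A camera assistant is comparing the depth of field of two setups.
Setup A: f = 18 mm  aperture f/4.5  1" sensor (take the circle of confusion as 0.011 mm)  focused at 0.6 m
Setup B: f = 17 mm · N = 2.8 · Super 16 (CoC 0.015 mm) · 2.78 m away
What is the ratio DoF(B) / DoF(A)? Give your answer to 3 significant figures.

Setup A: H = 18²/(4.5×0.011) + 18 ≈ 6563.5 mm; DoF = Df − Dn = 658.56 − 551.01 ≈ 107.55 mm.
Setup B: H = 17²/(2.8×0.015) + 17 ≈ 6898.0 mm; DoF = Df − Dn = 4645.3 − 1983.5 ≈ 2661.8 mm.
Ratio = 2661.8 / 107.55 ≈ 24.7.

24.7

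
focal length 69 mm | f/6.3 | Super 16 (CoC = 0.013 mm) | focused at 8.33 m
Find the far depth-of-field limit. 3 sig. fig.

9.71 m

Hyperfocal distance H = f²/(N·c) + f = 69²/(6.3 × 0.013) + 69 = 4761/0.0819 + 69 ≈ 58200.9 mm ≈ 58.20 m.
Far limit Df = s·(H − f)/(H − s) = 8330 × (58200.9 − 69) / (58200.9 − 8330) = 8330 × 58131.9 / 49870.9 ≈ 9709.8 mm ≈ 9.71 m.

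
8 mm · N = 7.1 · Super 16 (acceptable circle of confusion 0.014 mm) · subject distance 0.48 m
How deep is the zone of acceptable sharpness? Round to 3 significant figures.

Hyperfocal distance H = f²/(N·c) + f = 8²/(7.1 × 0.014) + 8 = 64/0.0994 + 8 ≈ 651.9 mm ≈ 0.652 m.
Near limit Dn = s·(H − f)/(H + s − 2f) = 480 × (651.9 − 8) / (651.9 + 480 − 2 × 8) = 480 × 643.9 / 1115.9 ≈ 277.0 mm.
Far limit Df = s·(H − f)/(H − s) = 480 × (651.9 − 8) / (651.9 − 480) = 480 × 643.9 / 171.9 ≈ 1798.3 mm.
Depth of field = Df − Dn = 1798.3 − 277.0 ≈ 1521.3 mm ≈ 1.52 m.

1.52 m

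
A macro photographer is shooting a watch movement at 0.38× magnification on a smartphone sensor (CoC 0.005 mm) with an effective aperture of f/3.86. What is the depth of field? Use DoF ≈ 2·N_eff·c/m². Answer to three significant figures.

0.267 mm

At magnification m, DoF ≈ 2·N_eff·c/m² = 2 × 3.86 × 0.005 / 0.38² = 0.0386 / 0.1444 ≈ 0.267 mm.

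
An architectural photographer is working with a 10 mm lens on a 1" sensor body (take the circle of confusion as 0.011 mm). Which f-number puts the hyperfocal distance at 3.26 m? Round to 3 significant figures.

f/2.80

Rearrange H = f²/(N·c) + f for N: N = f² / ((H − f)·c).
N = 10² / ((3260 − 10) × 0.011) = 100 / 35.75 ≈ 2.80.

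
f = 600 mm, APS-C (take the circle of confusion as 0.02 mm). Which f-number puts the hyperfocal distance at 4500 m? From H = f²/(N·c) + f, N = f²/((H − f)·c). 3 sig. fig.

f/4

Rearrange H = f²/(N·c) + f for N: N = f² / ((H − f)·c).
N = 600² / ((4500000 − 600) × 0.02) = 360000 / 89988 ≈ 4.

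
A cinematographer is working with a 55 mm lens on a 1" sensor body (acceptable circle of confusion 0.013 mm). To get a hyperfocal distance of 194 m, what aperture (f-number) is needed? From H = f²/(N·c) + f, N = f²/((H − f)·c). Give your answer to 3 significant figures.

f/1.20

Rearrange H = f²/(N·c) + f for N: N = f² / ((H − f)·c).
N = 55² / ((194000 − 55) × 0.013) = 3025 / 2521 ≈ 1.20.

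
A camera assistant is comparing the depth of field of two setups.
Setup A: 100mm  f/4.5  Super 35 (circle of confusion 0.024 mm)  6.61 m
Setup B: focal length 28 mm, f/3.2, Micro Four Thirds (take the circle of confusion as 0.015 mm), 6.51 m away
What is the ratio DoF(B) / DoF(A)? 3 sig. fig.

Setup A: H = 100²/(4.5×0.024) + 100 ≈ 92692.6 mm; DoF = Df − Dn = 7109.88 − 6175.79 ≈ 934.09 mm.
Setup B: H = 28²/(3.2×0.015) + 28 ≈ 16361.3 mm; DoF = Df − Dn = 10793.5 − 4660.5 ≈ 6133.0 mm.
Ratio = 6133.0 / 934.09 ≈ 6.57.

6.57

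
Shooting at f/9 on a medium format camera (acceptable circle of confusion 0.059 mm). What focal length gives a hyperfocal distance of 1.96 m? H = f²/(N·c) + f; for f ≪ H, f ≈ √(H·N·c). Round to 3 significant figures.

32.0 mm

From H = f²/(N·c) + f, with f ≪ H: f ≈ √(H·N·c) = √(1960 × 9 × 0.059) = √1040.8 ≈ 32.26 mm.
Exact: f² + N·c·f − N·c·H = 0 ⇒ f = (−N·c + √((N·c)² + 4·N·c·H))/2 = (−0.531 + √4163.3)/2 ≈ 31.996 mm ≈ 32.0 mm.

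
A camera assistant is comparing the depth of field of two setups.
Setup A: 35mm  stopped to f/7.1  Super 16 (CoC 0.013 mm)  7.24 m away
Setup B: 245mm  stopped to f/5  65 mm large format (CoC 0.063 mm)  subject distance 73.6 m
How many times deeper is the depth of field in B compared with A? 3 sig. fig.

5.97

Setup A: H = 35²/(7.1×0.013) + 35 ≈ 13306.9 mm; DoF = Df − Dn = 15838 − 4693 ≈ 11145 mm.
Setup B: H = 245²/(5×0.063) + 245 ≈ 190800.6 mm; DoF = Df − Dn = 119666 − 53143 ≈ 66523 mm.
Ratio = 66523 / 11145 ≈ 5.97.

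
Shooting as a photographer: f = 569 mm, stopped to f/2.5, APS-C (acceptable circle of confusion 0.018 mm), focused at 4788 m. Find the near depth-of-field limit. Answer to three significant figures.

2870 m

Hyperfocal distance H = f²/(N·c) + f = 569²/(2.5 × 0.018) + 569 = 323761/0.045 + 569 ≈ 7195257.9 mm ≈ 7195 m.
Near limit Dn = s·(H − f)/(H + s − 2f) = 4788000 × (7195257.9 − 569) / (7195257.9 + 4788000 − 2 × 569) = 4788000 × 7194688.9 / 11982119.9 ≈ 2874965 mm ≈ 2870 m.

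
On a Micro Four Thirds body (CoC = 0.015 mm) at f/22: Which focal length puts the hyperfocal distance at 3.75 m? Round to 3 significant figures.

From H = f²/(N·c) + f, with f ≪ H: f ≈ √(H·N·c) = √(3750 × 22 × 0.015) = √1237.5 ≈ 35.18 mm.
Exact: f² + N·c·f − N·c·H = 0 ⇒ f = (−N·c + √((N·c)² + 4·N·c·H))/2 = (−0.33 + √4950.1)/2 ≈ 35.014 mm ≈ 35.0 mm.

35.0 mm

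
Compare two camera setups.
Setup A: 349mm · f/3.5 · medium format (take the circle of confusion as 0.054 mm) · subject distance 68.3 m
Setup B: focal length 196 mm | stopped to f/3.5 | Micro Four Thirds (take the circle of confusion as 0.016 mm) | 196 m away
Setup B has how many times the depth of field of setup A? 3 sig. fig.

Setup A: H = 349²/(3.5×0.054) + 349 ≈ 644798.7 mm; DoF = Df − Dn = 76350 − 61785 ≈ 14565 mm.
Setup B: H = 196²/(3.5×0.016) + 196 ≈ 686196.0 mm; DoF = Df − Dn = 274290 − 152478 ≈ 121812 mm.
Ratio = 121812 / 14565 ≈ 8.36.

8.36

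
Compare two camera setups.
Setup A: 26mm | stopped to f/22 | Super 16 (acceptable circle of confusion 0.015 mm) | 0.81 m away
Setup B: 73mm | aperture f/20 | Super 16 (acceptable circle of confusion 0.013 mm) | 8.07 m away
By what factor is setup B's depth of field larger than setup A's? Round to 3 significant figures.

Setup A: H = 26²/(22×0.015) + 26 ≈ 2074.5 mm; DoF = Df − Dn = 1312.21 − 585.80 ≈ 726.41 mm.
Setup B: H = 73²/(20×0.013) + 73 ≈ 20569.2 mm; DoF = Df − Dn = 13233.2 − 5805.0 ≈ 7428.2 mm.
Ratio = 7428.2 / 726.41 ≈ 10.2.

10.2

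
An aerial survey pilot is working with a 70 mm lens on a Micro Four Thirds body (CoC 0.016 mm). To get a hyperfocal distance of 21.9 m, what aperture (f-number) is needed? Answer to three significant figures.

Rearrange H = f²/(N·c) + f for N: N = f² / ((H − f)·c).
N = 70² / ((21900 − 70) × 0.016) = 4900 / 349.3 ≈ 14.

f/14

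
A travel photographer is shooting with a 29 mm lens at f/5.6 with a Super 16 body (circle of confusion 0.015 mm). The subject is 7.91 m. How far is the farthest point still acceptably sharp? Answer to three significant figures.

37.2 m

Hyperfocal distance H = f²/(N·c) + f = 29²/(5.6 × 0.015) + 29 = 841/0.084 + 29 ≈ 10040.9 mm ≈ 10.04 m.
Far limit Df = s·(H − f)/(H − s) = 7910 × (10040.9 − 29) / (10040.9 − 7910) = 7910 × 10011.9 / 2130.9 ≈ 37165 mm ≈ 37.2 m.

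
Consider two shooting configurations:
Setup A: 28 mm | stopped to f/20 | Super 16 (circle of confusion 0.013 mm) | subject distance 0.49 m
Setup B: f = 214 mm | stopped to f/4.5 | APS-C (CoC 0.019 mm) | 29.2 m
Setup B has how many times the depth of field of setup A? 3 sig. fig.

20.6

Setup A: H = 28²/(20×0.013) + 28 ≈ 3043.4 mm; DoF = Df − Dn = 578.66 − 424.90 ≈ 153.76 mm.
Setup B: H = 214²/(4.5×0.019) + 214 ≈ 535839.7 mm; DoF = Df − Dn = 30870.6 − 27700.9 ≈ 3169.7 mm.
Ratio = 3169.7 / 153.76 ≈ 20.6.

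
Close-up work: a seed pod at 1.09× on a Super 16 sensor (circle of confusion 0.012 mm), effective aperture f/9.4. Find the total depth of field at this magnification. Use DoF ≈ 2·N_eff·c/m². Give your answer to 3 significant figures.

0.190 mm

At magnification m, DoF ≈ 2·N_eff·c/m² = 2 × 9.4 × 0.012 / 1.09² = 0.2256 / 1.188 ≈ 0.19 mm.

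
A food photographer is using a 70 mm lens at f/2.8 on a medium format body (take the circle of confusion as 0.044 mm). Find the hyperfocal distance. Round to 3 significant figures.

Hyperfocal distance H = f²/(N·c) + f = 70²/(2.8 × 0.044) + 70 = 4900/0.1232 + 70 ≈ 39842.7 mm ≈ 39.8 m.

39.8 m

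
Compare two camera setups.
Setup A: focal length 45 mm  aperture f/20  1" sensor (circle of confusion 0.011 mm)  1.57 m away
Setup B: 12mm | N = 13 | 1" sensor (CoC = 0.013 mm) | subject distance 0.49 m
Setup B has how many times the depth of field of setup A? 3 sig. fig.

Setup A: H = 45²/(20×0.011) + 45 ≈ 9249.5 mm; DoF = Df − Dn = 1881.77 − 1346.85 ≈ 534.92 mm.
Setup B: H = 12²/(13×0.013) + 12 ≈ 864.1 mm; DoF = Df − Dn = 1116.14 − 313.90 ≈ 802.24 mm.
Ratio = 802.24 / 534.92 ≈ 1.50.

1.50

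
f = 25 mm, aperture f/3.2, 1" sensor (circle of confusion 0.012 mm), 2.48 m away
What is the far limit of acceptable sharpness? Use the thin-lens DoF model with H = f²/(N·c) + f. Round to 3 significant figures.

2.92 m

Hyperfocal distance H = f²/(N·c) + f = 25²/(3.2 × 0.012) + 25 = 625/0.0384 + 25 ≈ 16301.0 mm ≈ 16.30 m.
Far limit Df = s·(H − f)/(H − s) = 2480 × (16301.0 − 25) / (16301.0 − 2480) = 2480 × 16276.0 / 13821.0 ≈ 2920.5 mm ≈ 2.92 m.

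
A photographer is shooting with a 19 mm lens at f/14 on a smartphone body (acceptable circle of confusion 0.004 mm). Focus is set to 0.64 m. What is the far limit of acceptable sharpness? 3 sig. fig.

0.708 m

Hyperfocal distance H = f²/(N·c) + f = 19²/(14 × 0.004) + 19 = 361/0.056 + 19 ≈ 6465.4 mm ≈ 6.465 m.
Far limit Df = s·(H − f)/(H − s) = 640 × (6465.4 − 19) / (6465.4 − 640) = 640 × 6446.4 / 5825.4 ≈ 708.23 mm ≈ 0.708 m.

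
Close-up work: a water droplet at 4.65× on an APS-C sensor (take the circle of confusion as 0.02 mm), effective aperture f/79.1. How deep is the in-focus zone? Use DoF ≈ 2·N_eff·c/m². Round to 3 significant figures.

0.146 mm

At magnification m, DoF ≈ 2·N_eff·c/m² = 2 × 79.1 × 0.02 / 4.65² = 3.164 / 21.62 ≈ 0.146 mm.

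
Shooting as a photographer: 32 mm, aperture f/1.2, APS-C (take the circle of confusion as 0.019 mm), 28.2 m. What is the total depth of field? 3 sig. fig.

58.3 m

Hyperfocal distance H = f²/(N·c) + f = 32²/(1.2 × 0.019) + 32 = 1024/0.0228 + 32 ≈ 44944.3 mm ≈ 44.94 m.
Near limit Dn = s·(H − f)/(H + s − 2f) = 28200 × (44944.3 − 32) / (44944.3 + 28200 − 2 × 32) = 28200 × 44912.3 / 73080.3 ≈ 17331 mm.
Far limit Df = s·(H − f)/(H − s) = 28200 × (44944.3 − 32) / (44944.3 − 28200) = 28200 × 44912.3 / 16744.3 ≈ 75639 mm.
Depth of field = Df − Dn = 75639 − 17331 ≈ 58308 mm ≈ 58.3 m.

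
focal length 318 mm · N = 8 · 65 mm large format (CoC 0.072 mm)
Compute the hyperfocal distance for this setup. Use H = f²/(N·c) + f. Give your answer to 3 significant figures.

176 m

Hyperfocal distance H = f²/(N·c) + f = 318²/(8 × 0.072) + 318 = 101124/0.576 + 318 ≈ 175880.5 mm ≈ 176 m.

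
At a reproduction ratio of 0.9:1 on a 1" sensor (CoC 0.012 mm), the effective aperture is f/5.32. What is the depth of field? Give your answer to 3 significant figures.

At magnification m, DoF ≈ 2·N_eff·c/m² = 2 × 5.32 × 0.012 / 0.9² = 0.1277 / 0.81 ≈ 0.158 mm.

0.158 mm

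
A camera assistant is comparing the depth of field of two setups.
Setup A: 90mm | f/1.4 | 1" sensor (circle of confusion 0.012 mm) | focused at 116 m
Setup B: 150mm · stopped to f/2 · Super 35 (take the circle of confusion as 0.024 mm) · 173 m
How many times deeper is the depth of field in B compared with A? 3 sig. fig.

Setup A: H = 90²/(1.4×0.012) + 90 ≈ 482232.9 mm; DoF = Df − Dn = 152713 − 93518 ≈ 59195 mm.
Setup B: H = 150²/(2×0.024) + 150 ≈ 468900.0 mm; DoF = Df − Dn = 274058 − 126393 ≈ 147665 mm.
Ratio = 147665 / 59195 ≈ 2.49.

2.49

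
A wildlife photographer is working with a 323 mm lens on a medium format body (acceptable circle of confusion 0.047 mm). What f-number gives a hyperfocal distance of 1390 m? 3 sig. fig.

f/1.60

Rearrange H = f²/(N·c) + f for N: N = f² / ((H − f)·c).
N = 323² / ((1390000 − 323) × 0.047) = 104329 / 65315 ≈ 1.60.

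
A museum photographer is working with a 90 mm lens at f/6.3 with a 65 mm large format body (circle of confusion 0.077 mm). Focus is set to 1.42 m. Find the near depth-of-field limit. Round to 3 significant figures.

1.32 m

Hyperfocal distance H = f²/(N·c) + f = 90²/(6.3 × 0.077) + 90 = 8100/0.4851 + 90 ≈ 16787.6 mm ≈ 16.79 m.
Near limit Dn = s·(H − f)/(H + s − 2f) = 1420 × (16787.6 − 90) / (16787.6 + 1420 − 2 × 90) = 1420 × 16697.6 / 18027.6 ≈ 1315.2 mm ≈ 1.32 m.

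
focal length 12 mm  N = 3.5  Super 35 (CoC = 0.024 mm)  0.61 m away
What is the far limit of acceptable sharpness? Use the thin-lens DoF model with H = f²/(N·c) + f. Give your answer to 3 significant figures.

Hyperfocal distance H = f²/(N·c) + f = 12²/(3.5 × 0.024) + 12 = 144/0.084 + 12 ≈ 1726.3 mm ≈ 1.726 m.
Far limit Df = s·(H − f)/(H − s) = 610 × (1726.3 − 12) / (1726.3 − 610) = 610 × 1714.3 / 1116.3 ≈ 936.78 mm ≈ 0.937 m.

0.937 m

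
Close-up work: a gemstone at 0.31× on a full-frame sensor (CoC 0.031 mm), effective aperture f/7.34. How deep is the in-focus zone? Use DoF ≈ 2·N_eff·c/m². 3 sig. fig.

At magnification m, DoF ≈ 2·N_eff·c/m² = 2 × 7.34 × 0.031 / 0.31² = 0.4551 / 0.0961 ≈ 4.74 mm.

4.74 mm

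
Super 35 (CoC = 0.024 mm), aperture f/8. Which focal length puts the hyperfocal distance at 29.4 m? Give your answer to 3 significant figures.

75.0 mm

From H = f²/(N·c) + f, with f ≪ H: f ≈ √(H·N·c) = √(29400 × 8 × 0.024) = √5644.8 ≈ 75.13 mm.
Exact: f² + N·c·f − N·c·H = 0 ⇒ f = (−N·c + √((N·c)² + 4·N·c·H))/2 = (−0.192 + √22579)/2 ≈ 75.036 mm ≈ 75.0 mm.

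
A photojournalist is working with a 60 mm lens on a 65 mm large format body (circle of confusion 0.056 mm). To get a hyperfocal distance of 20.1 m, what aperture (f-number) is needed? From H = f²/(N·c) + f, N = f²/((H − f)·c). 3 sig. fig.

f/3.21

Rearrange H = f²/(N·c) + f for N: N = f² / ((H − f)·c).
N = 60² / ((20100 − 60) × 0.056) = 3600 / 1122 ≈ 3.21.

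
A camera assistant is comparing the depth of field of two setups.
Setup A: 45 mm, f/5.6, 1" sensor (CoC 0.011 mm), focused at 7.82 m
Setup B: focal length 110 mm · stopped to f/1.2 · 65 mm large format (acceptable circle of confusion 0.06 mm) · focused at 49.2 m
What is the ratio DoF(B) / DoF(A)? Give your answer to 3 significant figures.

8.02

Setup A: H = 45²/(5.6×0.011) + 45 ≈ 32918.4 mm; DoF = Df − Dn = 10242.5 − 6324.2 ≈ 3918.3 mm.
Setup B: H = 110²/(1.2×0.06) + 110 ≈ 168165.6 mm; DoF = Df − Dn = 69502 − 38077 ≈ 31425 mm.
Ratio = 31425 / 3918.3 ≈ 8.02.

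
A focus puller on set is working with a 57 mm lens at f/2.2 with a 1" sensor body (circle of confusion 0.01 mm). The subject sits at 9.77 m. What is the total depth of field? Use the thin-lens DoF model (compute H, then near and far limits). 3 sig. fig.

Hyperfocal distance H = f²/(N·c) + f = 57²/(2.2 × 0.01) + 57 = 3249/0.022 + 57 ≈ 147738.8 mm ≈ 147.7 m.
Near limit Dn = s·(H − f)/(H + s − 2f) = 9770 × (147738.8 − 57) / (147738.8 + 9770 − 2 × 57) = 9770 × 147681.8 / 157394.8 ≈ 9167.1 mm.
Far limit Df = s·(H − f)/(H − s) = 9770 × (147738.8 − 57) / (147738.8 − 9770) = 9770 × 147681.8 / 137968.8 ≈ 10457.8 mm.
Depth of field = Df − Dn = 10457.8 − 9167.1 ≈ 1290.7 mm ≈ 1.29 m.

1.29 m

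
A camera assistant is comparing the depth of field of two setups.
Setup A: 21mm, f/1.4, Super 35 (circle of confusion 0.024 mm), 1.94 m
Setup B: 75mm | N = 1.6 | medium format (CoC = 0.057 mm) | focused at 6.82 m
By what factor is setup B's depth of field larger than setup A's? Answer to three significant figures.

2.60

Setup A: H = 21²/(1.4×0.024) + 21 ≈ 13146.0 mm; DoF = Df − Dn = 2272.22 − 1692.54 ≈ 579.68 mm.
Setup B: H = 75²/(1.6×0.057) + 75 ≈ 61752.6 mm; DoF = Df − Dn = 7657.4 − 6147.7 ≈ 1509.7 mm.
Ratio = 1509.7 / 579.68 ≈ 2.60.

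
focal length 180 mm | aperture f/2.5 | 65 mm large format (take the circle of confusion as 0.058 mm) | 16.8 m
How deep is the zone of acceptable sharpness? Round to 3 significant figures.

Hyperfocal distance H = f²/(N·c) + f = 180²/(2.5 × 0.058) + 180 = 32400/0.145 + 180 ≈ 223628.3 mm ≈ 223.6 m.
Near limit Dn = s·(H − f)/(H + s − 2f) = 16800 × (223628.3 − 180) / (223628.3 + 16800 − 2 × 180) = 16800 × 223448.3 / 240068.3 ≈ 15636.9 mm.
Far limit Df = s·(H − f)/(H − s) = 16800 × (223628.3 − 180) / (223628.3 − 16800) = 16800 × 223448.3 / 206828.3 ≈ 18150.0 mm.
Depth of field = Df − Dn = 18150.0 − 15636.9 ≈ 2513.1 mm ≈ 2.51 m.

2.51 m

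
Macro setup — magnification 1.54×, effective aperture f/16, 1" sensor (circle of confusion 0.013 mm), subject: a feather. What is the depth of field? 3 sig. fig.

0.175 mm

At magnification m, DoF ≈ 2·N_eff·c/m² = 2 × 16 × 0.013 / 1.54² = 0.416 / 2.372 ≈ 0.175 mm.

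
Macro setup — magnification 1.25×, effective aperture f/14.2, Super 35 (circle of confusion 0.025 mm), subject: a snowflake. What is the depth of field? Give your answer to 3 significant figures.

0.454 mm

At magnification m, DoF ≈ 2·N_eff·c/m² = 2 × 14.2 × 0.025 / 1.25² = 0.71 / 1.562 ≈ 0.454 mm.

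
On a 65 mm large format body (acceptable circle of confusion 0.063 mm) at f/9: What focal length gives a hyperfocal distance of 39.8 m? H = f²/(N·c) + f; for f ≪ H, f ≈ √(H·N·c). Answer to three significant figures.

From H = f²/(N·c) + f, with f ≪ H: f ≈ √(H·N·c) = √(39800 × 9 × 0.063) = √22567 ≈ 150.2 mm.
The +f correction barely moves this — solving exactly, f² + N·c·f − N·c·H = 0 ⇒ f = (−N·c + √((N·c)² + 4·N·c·H))/2 = (−0.567 + √90267)/2 ≈ 149.94 mm, so f ≈ 150 mm.

150 mm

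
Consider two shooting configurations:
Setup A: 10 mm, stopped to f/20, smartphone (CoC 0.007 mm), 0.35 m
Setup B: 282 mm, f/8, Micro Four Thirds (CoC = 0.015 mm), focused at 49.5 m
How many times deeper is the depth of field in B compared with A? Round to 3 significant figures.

Setup A: H = 10²/(20×0.007) + 10 ≈ 724.3 mm; DoF = Df − Dn = 667.94 − 237.13 ≈ 430.81 mm.
Setup B: H = 282²/(8×0.015) + 282 ≈ 662982.0 mm; DoF = Df − Dn = 53471.3 − 46077.8 ≈ 7393.5 mm.
Ratio = 7393.5 / 430.81 ≈ 17.2.

17.2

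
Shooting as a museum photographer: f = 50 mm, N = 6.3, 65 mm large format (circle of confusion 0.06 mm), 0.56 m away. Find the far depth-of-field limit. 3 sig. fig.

Hyperfocal distance H = f²/(N·c) + f = 50²/(6.3 × 0.06) + 50 = 2500/0.378 + 50 ≈ 6663.8 mm ≈ 6.664 m.
Far limit Df = s·(H − f)/(H − s) = 560 × (6663.8 − 50) / (6663.8 − 560) = 560 × 6613.8 / 6103.8 ≈ 606.79 mm ≈ 0.607 m.

0.607 m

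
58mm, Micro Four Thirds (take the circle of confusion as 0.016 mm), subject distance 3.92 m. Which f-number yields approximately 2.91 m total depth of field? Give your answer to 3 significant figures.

Write h = H − f = f²/(N·c). The thin-lens limits are Dn = s·h/(h + (s−f)) and Df = s·h/(h − (s−f)), so DoF = Df − Dn = 2·s·(s−f)·h / (h² − (s−f)²).
That is a quadratic in h: DoF·h² − 2·s·(s−f)·h − DoF·(s−f)² = 0 ⇒ h = (s−f)·(s + √(s² + DoF²)) / DoF = 3862 × (3920 + √(3920² + 2910²)) / 2910 = 3862 × (3920 + 4882.06) / 2910 ≈ 11682 mm.
Then N = f²/(c·h) = 58² / (0.016 × 11682) = 3364 / 186.91 ≈ 18.

f/18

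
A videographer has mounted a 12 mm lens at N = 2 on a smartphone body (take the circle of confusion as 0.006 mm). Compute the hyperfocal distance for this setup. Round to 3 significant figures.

Hyperfocal distance H = f²/(N·c) + f = 12²/(2 × 0.006) + 12 = 144/0.012 + 12 ≈ 12012.0 mm ≈ 12.0 m.

12.0 m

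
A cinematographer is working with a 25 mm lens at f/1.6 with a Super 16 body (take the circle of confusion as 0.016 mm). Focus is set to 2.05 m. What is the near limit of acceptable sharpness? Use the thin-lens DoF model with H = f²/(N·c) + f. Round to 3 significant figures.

Hyperfocal distance H = f²/(N·c) + f = 25²/(1.6 × 0.016) + 25 = 625/0.0256 + 25 ≈ 24439.1 mm ≈ 24.44 m.
Near limit Dn = s·(H − f)/(H + s − 2f) = 2050 × (24439.1 − 25) / (24439.1 + 2050 − 2 × 25) = 2050 × 24414.1 / 26439.1 ≈ 1893.0 mm ≈ 1.89 m.

1.89 m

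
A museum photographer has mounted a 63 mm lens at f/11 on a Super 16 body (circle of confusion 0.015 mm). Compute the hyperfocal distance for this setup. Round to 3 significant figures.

Hyperfocal distance H = f²/(N·c) + f = 63²/(11 × 0.015) + 63 = 3969/0.165 + 63 ≈ 24117.5 mm ≈ 24.1 m.

24.1 m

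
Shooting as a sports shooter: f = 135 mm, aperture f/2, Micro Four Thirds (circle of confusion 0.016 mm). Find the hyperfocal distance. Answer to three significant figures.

570 m

Hyperfocal distance H = f²/(N·c) + f = 135²/(2 × 0.016) + 135 = 18225/0.032 + 135 ≈ 569666.2 mm ≈ 570 m.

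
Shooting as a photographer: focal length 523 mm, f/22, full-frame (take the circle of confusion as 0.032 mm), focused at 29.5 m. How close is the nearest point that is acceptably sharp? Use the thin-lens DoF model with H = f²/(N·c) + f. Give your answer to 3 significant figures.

27.5 m

Hyperfocal distance H = f²/(N·c) + f = 523²/(22 × 0.032) + 523 = 273529/0.704 + 523 ≈ 389058.5 mm ≈ 389.1 m.
Near limit Dn = s·(H − f)/(H + s − 2f) = 29500 × (389058.5 − 523) / (389058.5 + 29500 − 2 × 523) = 29500 × 388535.5 / 417512.5 ≈ 27453 mm ≈ 27.5 m.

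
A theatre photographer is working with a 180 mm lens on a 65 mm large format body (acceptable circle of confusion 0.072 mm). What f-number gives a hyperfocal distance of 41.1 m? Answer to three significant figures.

f/11

Rearrange H = f²/(N·c) + f for N: N = f² / ((H − f)·c).
N = 180² / ((41100 − 180) × 0.072) = 32400 / 2946 ≈ 11.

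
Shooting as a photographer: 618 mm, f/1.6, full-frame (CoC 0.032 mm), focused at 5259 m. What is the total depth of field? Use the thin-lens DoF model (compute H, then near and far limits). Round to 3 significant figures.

Hyperfocal distance H = f²/(N·c) + f = 618²/(1.6 × 0.032) + 618 = 381924/0.0512 + 618 ≈ 7460071.1 mm ≈ 7460 m.
Near limit Dn = s·(H − f)/(H + s − 2f) = 5259000 × (7460071.1 − 618) / (7460071.1 + 5259000 − 2 × 618) = 5259000 × 7459453.1 / 12717835.1 ≈ 3084587 mm.
Far limit Df = s·(H − f)/(H − s) = 5259000 × (7460071.1 − 618) / (7460071.1 − 5259000) = 5259000 × 7459453.1 / 2201071.1 ≈ 17822806 mm.
Depth of field = Df − Dn = 17822806 − 3084587 ≈ 14738219 mm ≈ 14700 m.

14700 m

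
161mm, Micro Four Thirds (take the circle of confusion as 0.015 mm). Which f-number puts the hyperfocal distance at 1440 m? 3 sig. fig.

f/1.20

Rearrange H = f²/(N·c) + f for N: N = f² / ((H − f)·c).
N = 161² / ((1440000 − 161) × 0.015) = 25921 / 21598 ≈ 1.20.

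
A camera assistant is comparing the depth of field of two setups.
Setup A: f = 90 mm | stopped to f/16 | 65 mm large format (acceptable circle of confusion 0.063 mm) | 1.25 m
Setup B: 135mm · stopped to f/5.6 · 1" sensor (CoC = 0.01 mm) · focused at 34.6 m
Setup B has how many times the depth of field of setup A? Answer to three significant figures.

Setup A: H = 90²/(16×0.063) + 90 ≈ 8125.7 mm; DoF = Df − Dn = 1460.89 − 1092.32 ≈ 368.57 mm.
Setup B: H = 135²/(5.6×0.01) + 135 ≈ 325581.4 mm; DoF = Df − Dn = 38698.2 − 31286.7 ≈ 7411.5 mm.
Ratio = 7411.5 / 368.57 ≈ 20.1.

20.1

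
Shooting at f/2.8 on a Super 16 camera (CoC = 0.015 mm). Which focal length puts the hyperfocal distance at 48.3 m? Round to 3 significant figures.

From H = f²/(N·c) + f, with f ≪ H: f ≈ √(H·N·c) = √(48300 × 2.8 × 0.015) = √2028.6 ≈ 45.04 mm.
The +f correction barely moves this — solving exactly, f² + N·c·f − N·c·H = 0 ⇒ f = (−N·c + √((N·c)² + 4·N·c·H))/2 = (−0.042 + √8114.4)/2 ≈ 45.019 mm, so f ≈ 45.0 mm.

45.0 mm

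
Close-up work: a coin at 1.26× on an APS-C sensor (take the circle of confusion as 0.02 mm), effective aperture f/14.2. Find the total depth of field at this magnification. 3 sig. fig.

At magnification m, DoF ≈ 2·N_eff·c/m² = 2 × 14.2 × 0.02 / 1.26² = 0.568 / 1.588 ≈ 0.358 mm.

0.358 mm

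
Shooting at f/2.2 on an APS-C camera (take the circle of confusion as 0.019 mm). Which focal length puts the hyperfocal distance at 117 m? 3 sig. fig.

From H = f²/(N·c) + f, with f ≪ H: f ≈ √(H·N·c) = √(117000 × 2.2 × 0.019) = √4890.6 ≈ 69.93 mm.
The +f correction barely moves this — solving exactly, f² + N·c·f − N·c·H = 0 ⇒ f = (−N·c + √((N·c)² + 4·N·c·H))/2 = (−0.0418 + √19562)/2 ≈ 69.912 mm, so f ≈ 69.9 mm.

69.9 mm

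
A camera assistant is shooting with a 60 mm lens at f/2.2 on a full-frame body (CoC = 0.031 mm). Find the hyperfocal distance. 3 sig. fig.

Hyperfocal distance H = f²/(N·c) + f = 60²/(2.2 × 0.031) + 60 = 3600/0.0682 + 60 ≈ 52845.9 mm ≈ 52.8 m.

52.8 m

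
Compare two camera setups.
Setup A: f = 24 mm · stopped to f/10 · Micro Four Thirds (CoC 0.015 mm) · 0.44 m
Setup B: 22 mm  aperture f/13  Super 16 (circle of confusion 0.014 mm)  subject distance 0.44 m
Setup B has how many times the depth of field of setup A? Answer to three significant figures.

1.47

Setup A: H = 24²/(10×0.015) + 24 ≈ 3864.0 mm; DoF = Df − Dn = 493.458 − 396.992 ≈ 96.466 mm.
Setup B: H = 22²/(13×0.014) + 22 ≈ 2681.3 mm; DoF = Df − Dn = 522.06 − 380.23 ≈ 141.83 mm.
Ratio = 141.83 / 96.466 ≈ 1.47.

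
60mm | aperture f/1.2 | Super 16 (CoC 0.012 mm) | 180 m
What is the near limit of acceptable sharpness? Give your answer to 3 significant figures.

Hyperfocal distance H = f²/(N·c) + f = 60²/(1.2 × 0.012) + 60 = 3600/0.0144 + 60 ≈ 250060.0 mm ≈ 250.1 m.
Near limit Dn = s·(H − f)/(H + s − 2f) = 180000 × (250060.0 − 60) / (250060.0 + 180000 − 2 × 60) = 180000 × 250000.0 / 429940.0 ≈ 104666 mm ≈ 105 m.

105 m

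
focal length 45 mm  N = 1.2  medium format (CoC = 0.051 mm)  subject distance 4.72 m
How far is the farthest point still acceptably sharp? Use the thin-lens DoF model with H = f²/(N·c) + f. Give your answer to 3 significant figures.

5.50 m

Hyperfocal distance H = f²/(N·c) + f = 45²/(1.2 × 0.051) + 45 = 2025/0.0612 + 45 ≈ 33133.2 mm ≈ 33.13 m.
Far limit Df = s·(H − f)/(H − s) = 4720 × (33133.2 − 45) / (33133.2 − 4720) = 4720 × 33088.2 / 28413.2 ≈ 5496.6 mm ≈ 5.50 m.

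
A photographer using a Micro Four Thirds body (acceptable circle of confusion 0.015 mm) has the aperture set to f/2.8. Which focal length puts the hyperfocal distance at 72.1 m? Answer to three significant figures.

From H = f²/(N·c) + f, with f ≪ H: f ≈ √(H·N·c) = √(72100 × 2.8 × 0.015) = √3028.2 ≈ 55.03 mm.
The +f correction barely moves this — solving exactly, f² + N·c·f − N·c·H = 0 ⇒ f = (−N·c + √((N·c)² + 4·N·c·H))/2 = (−0.042 + √12113)/2 ≈ 55.008 mm, so f ≈ 55.0 mm.

55.0 mm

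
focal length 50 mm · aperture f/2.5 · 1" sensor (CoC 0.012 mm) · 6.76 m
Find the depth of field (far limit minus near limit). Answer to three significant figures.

Hyperfocal distance H = f²/(N·c) + f = 50²/(2.5 × 0.012) + 50 = 2500/0.03 + 50 ≈ 83383.3 mm ≈ 83.38 m.
Near limit Dn = s·(H − f)/(H + s − 2f) = 6760 × (83383.3 − 50) / (83383.3 + 6760 − 2 × 50) = 6760 × 83333.3 / 90043.3 ≈ 6256.2 mm.
Far limit Df = s·(H − f)/(H − s) = 6760 × (83383.3 − 50) / (83383.3 − 6760) = 6760 × 83333.3 / 76623.3 ≈ 7352.0 mm.
Depth of field = Df − Dn = 7352.0 − 6256.2 ≈ 1095.8 mm ≈ 1.10 m.

1.10 m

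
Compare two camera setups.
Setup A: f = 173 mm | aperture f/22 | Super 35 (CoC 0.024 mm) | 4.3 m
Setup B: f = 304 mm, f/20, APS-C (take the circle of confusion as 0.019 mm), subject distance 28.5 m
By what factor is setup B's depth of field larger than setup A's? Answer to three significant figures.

10.6

Setup A: H = 173²/(22×0.024) + 173 ≈ 56856.7 mm; DoF = Df − Dn = 4637.66 − 4008.17 ≈ 629.49 mm.
Setup B: H = 304²/(20×0.019) + 304 ≈ 243504.0 mm; DoF = Df − Dn = 32237.5 − 25539.1 ≈ 6698.4 mm.
Ratio = 6698.4 / 629.49 ≈ 10.6.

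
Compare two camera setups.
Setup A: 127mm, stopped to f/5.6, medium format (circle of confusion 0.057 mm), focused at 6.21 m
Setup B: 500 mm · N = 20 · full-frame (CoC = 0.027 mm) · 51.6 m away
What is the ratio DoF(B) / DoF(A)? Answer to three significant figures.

7.60

Setup A: H = 127²/(5.6×0.057) + 127 ≈ 50656.4 mm; DoF = Df − Dn = 7059.9 − 5542.7 ≈ 1517.2 mm.
Setup B: H = 500²/(20×0.027) + 500 ≈ 463463.0 mm; DoF = Df − Dn = 58002 − 46471 ≈ 11531 mm.
Ratio = 11531 / 1517.2 ≈ 7.60.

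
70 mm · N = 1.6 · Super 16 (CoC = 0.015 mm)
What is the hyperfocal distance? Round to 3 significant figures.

Hyperfocal distance H = f²/(N·c) + f = 70²/(1.6 × 0.015) + 70 = 4900/0.024 + 70 ≈ 204236.7 mm ≈ 204 m.

204 m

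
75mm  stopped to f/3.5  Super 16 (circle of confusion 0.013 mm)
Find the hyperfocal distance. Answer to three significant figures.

Hyperfocal distance H = f²/(N·c) + f = 75²/(3.5 × 0.013) + 75 = 5625/0.0455 + 75 ≈ 123701.4 mm ≈ 124 m.

124 m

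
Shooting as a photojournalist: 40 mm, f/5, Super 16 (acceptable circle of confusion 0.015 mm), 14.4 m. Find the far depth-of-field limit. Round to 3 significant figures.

Hyperfocal distance H = f²/(N·c) + f = 40²/(5 × 0.015) + 40 = 1600/0.075 + 40 ≈ 21373.3 mm ≈ 21.37 m.
Far limit Df = s·(H − f)/(H − s) = 14400 × (21373.3 − 40) / (21373.3 − 14400) = 14400 × 21333.3 / 6973.3 ≈ 44054 mm ≈ 44.1 m.

44.1 m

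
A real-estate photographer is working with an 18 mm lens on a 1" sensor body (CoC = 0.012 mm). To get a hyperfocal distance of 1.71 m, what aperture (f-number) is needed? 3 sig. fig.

Rearrange H = f²/(N·c) + f for N: N = f² / ((H − f)·c).
N = 18² / ((1710 − 18) × 0.012) = 324 / 20.30 ≈ 16.

f/16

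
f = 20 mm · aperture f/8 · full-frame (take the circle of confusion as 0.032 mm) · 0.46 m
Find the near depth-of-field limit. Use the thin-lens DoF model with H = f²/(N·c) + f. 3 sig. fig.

Hyperfocal distance H = f²/(N·c) + f = 20²/(8 × 0.032) + 20 = 400/0.256 + 20 ≈ 1582.5 mm ≈ 1.583 m.
Near limit Dn = s·(H − f)/(H + s − 2f) = 460 × (1582.5 − 20) / (1582.5 + 460 − 2 × 20) = 460 × 1562.5 / 2002.5 ≈ 358.93 mm.

359 mm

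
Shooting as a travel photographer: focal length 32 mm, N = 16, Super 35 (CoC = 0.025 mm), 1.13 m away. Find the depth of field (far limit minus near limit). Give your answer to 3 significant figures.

1.19 m

Hyperfocal distance H = f²/(N·c) + f = 32²/(16 × 0.025) + 32 = 1024/0.4 + 32 ≈ 2592.0 mm ≈ 2.592 m.
Near limit Dn = s·(H − f)/(H + s − 2f) = 1130 × (2592.0 − 32) / (2592.0 + 1130 − 2 × 32) = 1130 × 2560.0 / 3658.0 ≈ 790.8 mm.
Far limit Df = s·(H − f)/(H − s) = 1130 × (2592.0 − 32) / (2592.0 − 1130) = 1130 × 2560.0 / 1462.0 ≈ 1978.7 mm.
Depth of field = Df − Dn = 1978.7 − 790.8 ≈ 1187.9 mm ≈ 1.19 m.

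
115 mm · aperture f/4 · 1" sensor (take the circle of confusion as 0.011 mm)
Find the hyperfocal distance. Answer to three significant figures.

Hyperfocal distance H = f²/(N·c) + f = 115²/(4 × 0.011) + 115 = 13225/0.044 + 115 ≈ 300683.2 mm ≈ 301 m.

301 m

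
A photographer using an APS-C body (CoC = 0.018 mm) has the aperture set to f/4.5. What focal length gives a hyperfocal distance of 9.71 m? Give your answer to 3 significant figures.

28.0 mm

From H = f²/(N·c) + f, with f ≪ H: f ≈ √(H·N·c) = √(9710 × 4.5 × 0.018) = √786.51 ≈ 28.04 mm.
The +f correction barely moves this — solving exactly, f² + N·c·f − N·c·H = 0 ⇒ f = (−N·c + √((N·c)² + 4·N·c·H))/2 = (−0.081 + √3146.0)/2 ≈ 28.004 mm, so f ≈ 28.0 mm.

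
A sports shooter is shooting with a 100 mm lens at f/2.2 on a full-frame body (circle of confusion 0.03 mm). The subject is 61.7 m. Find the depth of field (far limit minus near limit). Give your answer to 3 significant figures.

Hyperfocal distance H = f²/(N·c) + f = 100²/(2.2 × 0.03) + 100 = 10000/0.066 + 100 ≈ 151615.2 mm ≈ 151.6 m.
Near limit Dn = s·(H − f)/(H + s − 2f) = 61700 × (151615.2 − 100) / (151615.2 + 61700 − 2 × 100) = 61700 × 151515.2 / 213115.2 ≈ 43866 mm.
Far limit Df = s·(H − f)/(H − s) = 61700 × (151615.2 − 100) / (151615.2 − 61700) = 61700 × 151515.2 / 89915.2 ≈ 103970 mm.
Depth of field = Df − Dn = 103970 − 43866 ≈ 60104 mm ≈ 60.1 m.

60.1 m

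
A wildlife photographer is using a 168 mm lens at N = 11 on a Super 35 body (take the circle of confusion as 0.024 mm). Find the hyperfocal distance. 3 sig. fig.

Hyperfocal distance H = f²/(N·c) + f = 168²/(11 × 0.024) + 168 = 28224/0.264 + 168 ≈ 107077.1 mm ≈ 107 m.

107 m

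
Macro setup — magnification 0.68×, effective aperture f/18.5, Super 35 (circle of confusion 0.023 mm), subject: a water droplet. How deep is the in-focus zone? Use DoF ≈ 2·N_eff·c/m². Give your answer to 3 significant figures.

1.84 mm

At magnification m, DoF ≈ 2·N_eff·c/m² = 2 × 18.5 × 0.023 / 0.68² = 0.851 / 0.4624 ≈ 1.84 mm.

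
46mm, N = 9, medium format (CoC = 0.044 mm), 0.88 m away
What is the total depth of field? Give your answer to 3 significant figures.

Hyperfocal distance H = f²/(N·c) + f = 46²/(9 × 0.044) + 46 = 2116/0.396 + 46 ≈ 5389.4 mm ≈ 5.389 m.
Near limit Dn = s·(H − f)/(H + s − 2f) = 880 × (5389.4 − 46) / (5389.4 + 880 − 2 × 46) = 880 × 5343.4 / 6177.4 ≈ 761.19 mm.
Far limit Df = s·(H − f)/(H − s) = 880 × (5389.4 − 46) / (5389.4 − 880) = 880 × 5343.4 / 4509.4 ≈ 1042.75 mm.
Depth of field = Df − Dn = 1042.75 − 761.19 ≈ 281.56 mm.

282 mm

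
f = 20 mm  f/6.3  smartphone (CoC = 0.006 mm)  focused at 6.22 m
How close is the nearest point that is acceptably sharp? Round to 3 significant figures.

Hyperfocal distance H = f²/(N·c) + f = 20²/(6.3 × 0.006) + 20 = 400/0.0378 + 20 ≈ 10602.0 mm ≈ 10.60 m.
Near limit Dn = s·(H − f)/(H + s − 2f) = 6220 × (10602.0 − 20) / (10602.0 + 6220 − 2 × 20) = 6220 × 10582.0 / 16782.0 ≈ 3922.1 mm ≈ 3.92 m.

3.92 m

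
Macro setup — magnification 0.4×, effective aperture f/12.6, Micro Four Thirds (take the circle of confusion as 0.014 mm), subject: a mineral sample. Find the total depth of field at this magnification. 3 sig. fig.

2.20 mm

At magnification m, DoF ≈ 2·N_eff·c/m² = 2 × 12.6 × 0.014 / 0.4² = 0.3528 / 0.16 ≈ 2.2 mm.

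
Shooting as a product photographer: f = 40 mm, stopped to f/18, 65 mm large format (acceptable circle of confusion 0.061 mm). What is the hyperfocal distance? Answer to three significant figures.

Hyperfocal distance H = f²/(N·c) + f = 40²/(18 × 0.061) + 40 = 1600/1.098 + 40 ≈ 1497.2 mm ≈ 1.50 m.

1.50 m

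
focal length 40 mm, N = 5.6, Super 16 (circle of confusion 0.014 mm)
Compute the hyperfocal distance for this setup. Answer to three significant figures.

Hyperfocal distance H = f²/(N·c) + f = 40²/(5.6 × 0.014) + 40 = 1600/0.0784 + 40 ≈ 20448.2 mm ≈ 20.4 m.

20.4 m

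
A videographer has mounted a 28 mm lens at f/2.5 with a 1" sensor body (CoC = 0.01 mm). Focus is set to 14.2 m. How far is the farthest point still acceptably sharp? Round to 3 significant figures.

25.9 m

Hyperfocal distance H = f²/(N·c) + f = 28²/(2.5 × 0.01) + 28 = 784/0.025 + 28 ≈ 31388.0 mm ≈ 31.39 m.
Far limit Df = s·(H − f)/(H − s) = 14200 × (31388.0 − 28) / (31388.0 − 14200) = 14200 × 31360.0 / 17188.0 ≈ 25908 mm ≈ 25.9 m.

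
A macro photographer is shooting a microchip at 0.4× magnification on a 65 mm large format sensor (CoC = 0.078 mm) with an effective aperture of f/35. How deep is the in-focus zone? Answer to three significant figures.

34.1 mm

At magnification m, DoF ≈ 2·N_eff·c/m² = 2 × 35 × 0.078 / 0.4² = 5.46 / 0.16 ≈ 34.1 mm.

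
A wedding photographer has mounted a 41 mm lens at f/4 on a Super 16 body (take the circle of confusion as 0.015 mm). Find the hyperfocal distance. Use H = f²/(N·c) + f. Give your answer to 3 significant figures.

28.1 m

Hyperfocal distance H = f²/(N·c) + f = 41²/(4 × 0.015) + 41 = 1681/0.06 + 41 ≈ 28057.7 mm ≈ 28.1 m.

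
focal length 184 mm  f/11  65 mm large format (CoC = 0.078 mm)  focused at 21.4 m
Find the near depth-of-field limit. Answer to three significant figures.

13.9 m

Hyperfocal distance H = f²/(N·c) + f = 184²/(11 × 0.078) + 184 = 33856/0.858 + 184 ≈ 39643.2 mm ≈ 39.64 m.
Near limit Dn = s·(H − f)/(H + s − 2f) = 21400 × (39643.2 − 184) / (39643.2 + 21400 − 2 × 184) = 21400 × 39459.2 / 60675.2 ≈ 13917 mm ≈ 13.9 m.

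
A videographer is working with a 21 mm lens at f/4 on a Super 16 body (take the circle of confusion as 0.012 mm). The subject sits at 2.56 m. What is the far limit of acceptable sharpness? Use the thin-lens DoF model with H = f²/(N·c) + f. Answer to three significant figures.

Hyperfocal distance H = f²/(N·c) + f = 21²/(4 × 0.012) + 21 = 441/0.048 + 21 ≈ 9208.5 mm ≈ 9.209 m.
Far limit Df = s·(H − f)/(H − s) = 2560 × (9208.5 − 21) / (9208.5 − 2560) = 2560 × 9187.5 / 6648.5 ≈ 3537.6 mm ≈ 3.54 m.

3.54 m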